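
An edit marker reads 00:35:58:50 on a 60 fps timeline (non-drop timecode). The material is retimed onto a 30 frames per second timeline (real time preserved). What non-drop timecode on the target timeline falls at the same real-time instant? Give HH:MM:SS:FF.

00:35:58:25

Source frame index: (0×3600 + 35×60 + 58) × 60 + 50 = 129530.
Real time: 129530 / (60) = 12953/6 s.
Target frame: (12953/6) × (30) = 64765.
At 30 labels/s: frame 64765 → 00:35:58:25.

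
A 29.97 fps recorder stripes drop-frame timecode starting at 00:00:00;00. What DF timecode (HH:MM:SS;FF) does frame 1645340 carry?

Each 10-minute DF block holds 10 × 60 × 30 − 9 × 2 = 17982 frames. 1645340 ÷ 17982 → 91 full blocks, remainder 8978.
Within the partial block the first minute is 1800 frames and each further minute 1798, so 4 further minute boundaries passed. Total skipped labels = 18 × 91 + 2 × 4 = 1646.
Non-drop label index = 1645340 + 1646 = 1646986; at 30 labels/s that is 15:14:59:16, i.e. DF 15:14:59;16.

15:14:59;16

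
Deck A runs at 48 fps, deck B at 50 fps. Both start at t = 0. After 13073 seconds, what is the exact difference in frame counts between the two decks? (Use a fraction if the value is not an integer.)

26146 frames

A emits 48 × 13073 = 627504 frames; B emits 50 × 13073 = 653650.
Difference = 26146 frames; B is ahead of A.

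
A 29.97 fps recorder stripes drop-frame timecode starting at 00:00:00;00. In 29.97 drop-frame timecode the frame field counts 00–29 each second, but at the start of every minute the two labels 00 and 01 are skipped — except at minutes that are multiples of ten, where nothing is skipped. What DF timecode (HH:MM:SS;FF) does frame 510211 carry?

04:43:44;01

Each 10-minute DF block holds 10 × 60 × 30 − 9 × 2 = 17982 frames. 510211 ÷ 17982 → 28 full blocks, remainder 6715.
Within the partial block the first minute is 1800 frames and each further minute 1798, so 3 further minute boundaries passed. Total skipped labels = 18 × 28 + 2 × 3 = 510.
Non-drop label index = 510211 + 510 = 510721; at 30 labels/s that is 04:43:44:01, i.e. DF 04:43:44;01.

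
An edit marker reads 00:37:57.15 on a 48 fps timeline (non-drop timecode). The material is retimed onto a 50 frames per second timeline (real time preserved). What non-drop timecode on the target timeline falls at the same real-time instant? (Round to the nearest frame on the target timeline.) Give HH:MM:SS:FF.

00:37:57:16

Source frame index: (0×3600 + 37×60 + 57) × 48 + 15 = 109311.
Real time: 109311 / (48) = 36437/16 s.
Target frame: (36437/16) × (50) = 910925/8 ≈ 113865.625 → 113866.
At 50 labels/s: frame 113866 → 00:37:57:16.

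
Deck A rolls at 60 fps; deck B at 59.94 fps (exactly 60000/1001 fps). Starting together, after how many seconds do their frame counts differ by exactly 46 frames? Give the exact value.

23023/30 seconds

The gap grows by |60000/1001 − 60| = 60/1001 frames per second.
Time for a 46-frame gap: 46 ÷ (60/1001) = 23023/30 s.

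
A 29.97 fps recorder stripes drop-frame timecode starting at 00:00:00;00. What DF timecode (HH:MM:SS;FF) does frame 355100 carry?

Ten DF minutes hold 17982 frames, so frame 355100 lies in block 19 (frames 341658–359639) with 13442 frames into that block.
The block's first minute is 1800 frames and the rest 1798 each; 13442 frames reaches minute 7, so 19 × 18 + 7 × 2 = 356 labels have been skipped so far.
Adding those back, label number 355100 + 356 = 355456 at 30 labels/s is 11848 s + 16 f = 3 h 17 min 28 s frame 16, i.e. 03:17:28;16.

03:17:28;16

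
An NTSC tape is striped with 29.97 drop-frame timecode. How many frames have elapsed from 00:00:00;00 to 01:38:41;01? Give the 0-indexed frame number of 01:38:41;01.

177453

Complete 10-minute blocks: 9, each 17982 frames → 161838.
Remaining 8 whole minutes in the current block: 1800 + 7 × 1798 = 14386 frames.
Within the current minute: 41 × 30 + 1 − 2 = 1229 (labels ;00/;01 skipped at this minute). Total = 161838 + 14386 + 1229 = 177453.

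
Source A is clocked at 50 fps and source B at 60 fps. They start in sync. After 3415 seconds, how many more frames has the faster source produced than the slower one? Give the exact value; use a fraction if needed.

A emits 50 × 3415 = 170750 frames; B emits 60 × 3415 = 204900.
Difference = 34150 frames; B is ahead of A.

34150 frames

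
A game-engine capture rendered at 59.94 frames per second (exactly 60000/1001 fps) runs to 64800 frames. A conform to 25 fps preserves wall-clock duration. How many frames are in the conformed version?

27027 frames

Target frames = source frames × (target rate / source rate) = 64800 × (25)/(60000/1001) = 64800 × 1001/2400 = 27027.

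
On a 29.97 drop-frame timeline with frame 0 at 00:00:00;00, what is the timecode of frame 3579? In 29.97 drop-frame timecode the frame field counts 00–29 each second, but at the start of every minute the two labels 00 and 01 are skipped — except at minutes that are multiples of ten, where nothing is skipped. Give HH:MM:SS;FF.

Each 10-minute DF block holds 10 × 60 × 30 − 9 × 2 = 17982 frames. 3579 ÷ 17982 → 0 full blocks, remainder 3579.
Within the partial block the first minute is 1800 frames and each further minute 1798, so 1 further minute boundary passed. Total skipped labels = 18 × 0 + 2 × 1 = 2.
Non-drop label index = 3579 + 2 = 3581; at 30 labels/s that is 00:01:59:11, i.e. DF 00:01:59;11.

00:01:59;11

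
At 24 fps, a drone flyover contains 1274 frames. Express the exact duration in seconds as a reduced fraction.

Running time = 1274 ÷ (24) = 1274 × 1/24 = 637/12 s.

637/12 seconds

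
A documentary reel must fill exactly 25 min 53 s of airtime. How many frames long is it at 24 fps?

37272 frames

25 min 53 s = 1553 s.
Frames = 1553 × 24 = 37272.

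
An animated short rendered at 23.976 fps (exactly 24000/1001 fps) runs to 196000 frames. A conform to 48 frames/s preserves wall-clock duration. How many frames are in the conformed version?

392392 frames

Target frames = source frames × (target rate / source rate) = 196000 × (48)/(24000/1001) = 196000 × 1001/500 = 392392.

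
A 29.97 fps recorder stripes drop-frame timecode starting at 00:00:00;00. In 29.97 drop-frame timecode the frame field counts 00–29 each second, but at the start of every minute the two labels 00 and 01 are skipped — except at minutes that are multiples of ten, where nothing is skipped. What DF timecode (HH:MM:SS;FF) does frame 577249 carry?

05:21:00;27

Each 10-minute DF block holds 10 × 60 × 30 − 9 × 2 = 17982 frames. 577249 ÷ 17982 → 32 full blocks, remainder 1825.
Within the partial block the first minute is 1800 frames and each further minute 1798, so 1 further minute boundary passed. Total skipped labels = 18 × 32 + 2 × 1 = 578.
Non-drop label index = 577249 + 578 = 577827; at 30 labels/s that is 05:21:00:27, i.e. DF 05:21:00;27.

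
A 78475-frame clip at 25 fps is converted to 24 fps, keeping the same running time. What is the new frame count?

Target frames = source frames × (target rate / source rate) = 78475 × (24)/(25) = 78475 × 24/25 = 75336.

75336 frames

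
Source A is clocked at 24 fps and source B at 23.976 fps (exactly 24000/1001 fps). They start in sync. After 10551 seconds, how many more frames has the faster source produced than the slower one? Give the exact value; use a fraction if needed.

A emits 24 × 10551 = 253224 frames; B emits 24000/1001 × 10551 = 253224000/1001.
Difference = 253224/1001 frames (≈ 252.9710); B is behind A.

253224/1001 frames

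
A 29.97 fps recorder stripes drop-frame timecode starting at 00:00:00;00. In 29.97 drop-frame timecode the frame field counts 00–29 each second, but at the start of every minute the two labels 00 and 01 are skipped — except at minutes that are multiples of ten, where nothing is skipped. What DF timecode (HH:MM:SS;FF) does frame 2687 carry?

Each 10-minute DF block holds 10 × 60 × 30 − 9 × 2 = 17982 frames. 2687 ÷ 17982 → 0 full blocks, remainder 2687.
Within the partial block the first minute is 1800 frames and each further minute 1798, so 1 further minute boundary passed. Total skipped labels = 18 × 0 + 2 × 1 = 2.
Non-drop label index = 2687 + 2 = 2689; at 30 labels/s that is 00:01:29:19, i.e. DF 00:01:29;19.

00:01:29;19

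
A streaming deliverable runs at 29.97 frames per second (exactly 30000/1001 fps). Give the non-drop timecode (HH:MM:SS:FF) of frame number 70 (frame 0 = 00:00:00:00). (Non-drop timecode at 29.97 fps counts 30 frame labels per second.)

00:00:02:10

70 ÷ 30 = 2 full seconds, remainder 10 frames.
2 s = 0 h 0 min 2 s.
Timecode: 00:00:02:10.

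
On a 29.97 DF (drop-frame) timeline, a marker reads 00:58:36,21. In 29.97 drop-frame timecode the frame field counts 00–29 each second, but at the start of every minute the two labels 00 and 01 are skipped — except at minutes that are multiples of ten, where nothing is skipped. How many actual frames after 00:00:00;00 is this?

105395

Complete 10-minute blocks: 5, each 17982 frames → 89910.
Remaining 8 whole minutes in the current block: 1800 + 7 × 1798 = 14386 frames.
Within the current minute: 36 × 30 + 21 − 2 = 1099 (labels ;00/;01 skipped at this minute). Total = 89910 + 14386 + 1099 = 105395.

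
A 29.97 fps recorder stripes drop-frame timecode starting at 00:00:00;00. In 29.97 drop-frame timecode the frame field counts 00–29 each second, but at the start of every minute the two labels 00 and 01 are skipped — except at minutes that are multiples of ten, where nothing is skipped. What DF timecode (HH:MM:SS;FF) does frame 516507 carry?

04:47:14;05

Each 10-minute DF block holds 10 × 60 × 30 − 9 × 2 = 17982 frames. 516507 ÷ 17982 → 28 full blocks, remainder 13011.
Within the partial block the first minute is 1800 frames and each further minute 1798, so 7 further minute boundaries passed. Total skipped labels = 18 × 28 + 2 × 7 = 518.
Non-drop label index = 516507 + 518 = 517025; at 30 labels/s that is 04:47:14:05, i.e. DF 04:47:14;05.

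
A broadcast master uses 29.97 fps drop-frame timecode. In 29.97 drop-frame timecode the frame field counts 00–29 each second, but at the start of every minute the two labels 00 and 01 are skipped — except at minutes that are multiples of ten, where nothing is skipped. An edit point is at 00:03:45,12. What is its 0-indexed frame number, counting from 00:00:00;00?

As if non-drop at 30 labels/s: (0 × 3600 + 3 × 60 + 45) × 30 + 12 = 6762.
Minute boundaries passed: 3; those not divisible by 10: 3 − 0 = 3; dropped labels = 2 × 3 = 6.
Actual frame index = 6762 − 6 = 6756.

6756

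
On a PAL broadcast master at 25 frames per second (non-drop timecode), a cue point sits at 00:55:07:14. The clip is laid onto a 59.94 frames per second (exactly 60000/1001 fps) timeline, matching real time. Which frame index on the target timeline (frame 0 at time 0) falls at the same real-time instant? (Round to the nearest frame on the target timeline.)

Source frame index: (0×3600 + 55×60 + 7) × 25 + 14 = 82689.
Real time: 82689 / (25) = 82689/25 s.
Target frame: (82689/25) × (60000/1001) = 198453600/1001 ≈ 198255.345 → 198255.

frame 198255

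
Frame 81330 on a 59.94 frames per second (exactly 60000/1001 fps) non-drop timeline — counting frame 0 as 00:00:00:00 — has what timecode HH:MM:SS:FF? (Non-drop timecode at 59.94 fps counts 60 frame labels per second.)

81330 ÷ 60 = 1355 full seconds, remainder 30 frames.
1355 s = 0 h 22 min 35 s.
Timecode: 00:22:35:30.

00:22:35:30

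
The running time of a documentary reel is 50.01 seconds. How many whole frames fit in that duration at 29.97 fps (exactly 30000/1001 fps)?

Frames = 50.01 × 30000/1001 = 1500300/1001 ≈ 1498.8012.
Complete frames: 1498.

1498 frames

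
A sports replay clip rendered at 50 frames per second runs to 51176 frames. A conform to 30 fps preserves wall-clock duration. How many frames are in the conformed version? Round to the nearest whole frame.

30706 frames

Frames at target rate = 51176 × (30) / (50) = 153528/5 ≈ 30705.600.
Nearest whole frame: 30706.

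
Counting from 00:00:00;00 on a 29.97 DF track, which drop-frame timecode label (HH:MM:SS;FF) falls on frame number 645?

00:00:21;15

Each 10-minute DF block holds 10 × 60 × 30 − 9 × 2 = 17982 frames. 645 ÷ 17982 → 0 full blocks, remainder 645.
Within the partial block the first minute is 1800 frames and each further minute 1798, so 0 further minute boundaries passed. Total skipped labels = 18 × 0 + 2 × 0 = 0.
Non-drop label index = 645 + 0 = 645; at 30 labels/s that is 00:00:21:15, i.e. DF 00:00:21;15.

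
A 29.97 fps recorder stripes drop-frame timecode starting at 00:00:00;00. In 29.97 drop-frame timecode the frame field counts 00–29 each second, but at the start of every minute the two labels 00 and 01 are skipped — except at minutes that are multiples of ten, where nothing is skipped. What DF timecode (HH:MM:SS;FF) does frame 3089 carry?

Ten DF minutes hold 17982 frames, so frame 3089 lies in block 0 (frames 0–17981) with 3089 frames into that block.
The block's first minute is 1800 frames and the rest 1798 each; 3089 frames reaches minute 1, so 0 × 18 + 1 × 2 = 2 labels have been skipped so far.
Adding those back, label number 3089 + 2 = 3091 at 30 labels/s is 103 s + 1 f = 0 h 1 min 43 s frame 1, i.e. 00:01:43;01.

00:01:43;01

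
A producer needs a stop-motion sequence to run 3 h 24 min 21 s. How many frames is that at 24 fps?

294264 frames

3 h 24 min 21 s = 12261 s.
Frames = 12261 × 24 = 294264.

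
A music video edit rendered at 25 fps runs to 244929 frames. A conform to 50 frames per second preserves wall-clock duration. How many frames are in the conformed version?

489858 frames

Target frames = source frames × (target rate / source rate) = 244929 × (50)/(25) = 244929 × 2 = 489858.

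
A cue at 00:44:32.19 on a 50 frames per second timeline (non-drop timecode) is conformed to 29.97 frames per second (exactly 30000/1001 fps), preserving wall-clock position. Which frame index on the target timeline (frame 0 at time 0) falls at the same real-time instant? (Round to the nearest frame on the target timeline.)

frame 80091

Source frame index: (0×3600 + 44×60 + 32) × 50 + 19 = 133619.
Real time: 133619 / (50) = 133619/50 s.
Target frame: (133619/50) × (30000/1001) = 80171400/1001 ≈ 80091.309 → 80091.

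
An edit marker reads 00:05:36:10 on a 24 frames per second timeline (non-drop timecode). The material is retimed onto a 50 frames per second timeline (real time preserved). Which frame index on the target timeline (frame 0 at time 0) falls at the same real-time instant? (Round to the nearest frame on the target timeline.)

Source frame index: (0×3600 + 5×60 + 36) × 24 + 10 = 8074.
Real time: 8074 / (24) = 4037/12 s.
Target frame: (4037/12) × (50) = 100925/6 ≈ 16820.833 → 16821.

frame 16821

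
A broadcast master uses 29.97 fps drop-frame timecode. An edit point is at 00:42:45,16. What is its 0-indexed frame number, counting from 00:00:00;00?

Complete 10-minute blocks: 4, each 17982 frames → 71928.
Remaining 2 whole minutes in the current block: 1800 + 1 × 1798 = 3598 frames.
Within the current minute: 45 × 30 + 16 − 2 = 1364 (labels ;00/;01 skipped at this minute). Total = 71928 + 3598 + 1364 = 76890.

76890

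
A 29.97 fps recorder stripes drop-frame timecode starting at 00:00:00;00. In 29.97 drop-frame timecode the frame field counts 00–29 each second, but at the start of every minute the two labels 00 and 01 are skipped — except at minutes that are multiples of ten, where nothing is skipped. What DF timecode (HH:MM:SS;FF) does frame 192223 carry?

Ten DF minutes hold 17982 frames, so frame 192223 lies in block 10 (frames 179820–197801) with 12403 frames into that block.
The block's first minute is 1800 frames and the rest 1798 each; 12403 frames reaches minute 6, so 10 × 18 + 6 × 2 = 192 labels have been skipped so far.
Adding those back, label number 192223 + 192 = 192415 at 30 labels/s is 6413 s + 25 f = 1 h 46 min 53 s frame 25, i.e. 01:46:53;25.

01:46:53;25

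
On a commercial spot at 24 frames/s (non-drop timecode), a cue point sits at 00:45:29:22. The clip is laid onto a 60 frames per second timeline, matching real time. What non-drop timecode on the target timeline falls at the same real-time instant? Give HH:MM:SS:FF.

00:45:29:55

Source frame index: (0×3600 + 45×60 + 29) × 24 + 22 = 65518.
Real time: 65518 / (24) = 32759/12 s.
Target frame: (32759/12) × (60) = 163795.
At 60 labels/s: frame 163795 → 00:45:29:55.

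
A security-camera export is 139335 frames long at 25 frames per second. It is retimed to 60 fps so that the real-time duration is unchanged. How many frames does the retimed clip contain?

Target frames = source frames × (target rate / source rate) = 139335 × (60)/(25) = 139335 × 12/5 = 334404.

334404 frames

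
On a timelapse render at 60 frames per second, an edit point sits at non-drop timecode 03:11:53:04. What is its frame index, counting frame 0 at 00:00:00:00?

Total seconds to the label: (3 × 3600 + 11 × 60 + 53) = 11513.
Frame index = 11513 × 60 + 4 = 690784.

690784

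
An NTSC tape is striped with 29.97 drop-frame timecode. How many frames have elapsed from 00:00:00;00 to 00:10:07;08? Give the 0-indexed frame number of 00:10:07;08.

As if non-drop at 30 labels/s: (0 × 3600 + 10 × 60 + 7) × 30 + 8 = 18218.
Minute boundaries passed: 10; those not divisible by 10: 10 − 1 = 9; dropped labels = 2 × 9 = 18.
Actual frame index = 18218 − 18 = 18200.

18200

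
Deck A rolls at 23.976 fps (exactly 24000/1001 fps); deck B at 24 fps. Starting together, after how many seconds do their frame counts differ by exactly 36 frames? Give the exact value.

1501.5 seconds

The gap grows by |24 − 24000/1001| = 24/1001 frames per second.
Time for a 36-frame gap: 36 ÷ (24/1001) = 1501.5 s.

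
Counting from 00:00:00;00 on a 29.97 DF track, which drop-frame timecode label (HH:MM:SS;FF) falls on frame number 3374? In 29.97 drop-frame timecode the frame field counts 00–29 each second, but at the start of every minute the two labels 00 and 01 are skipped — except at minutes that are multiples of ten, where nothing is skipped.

00:01:52;16

Ten DF minutes hold 17982 frames, so frame 3374 lies in block 0 (frames 0–17981) with 3374 frames into that block.
The block's first minute is 1800 frames and the rest 1798 each; 3374 frames reaches minute 1, so 0 × 18 + 1 × 2 = 2 labels have been skipped so far.
Adding those back, label number 3374 + 2 = 3376 at 30 labels/s is 112 s + 16 f = 0 h 1 min 52 s frame 16, i.e. 00:01:52;16.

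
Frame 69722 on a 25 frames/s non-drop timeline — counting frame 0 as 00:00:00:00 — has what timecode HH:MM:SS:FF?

69722 ÷ 25 = 2788 full seconds, remainder 22 frames.
2788 s = 0 h 46 min 28 s.
Timecode: 00:46:28:22.

00:46:28:22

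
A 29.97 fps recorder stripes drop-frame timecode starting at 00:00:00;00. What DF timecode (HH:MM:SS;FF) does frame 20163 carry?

00:11:12;23

Ten DF minutes hold 17982 frames, so frame 20163 lies in block 1 (frames 17982–35963) with 2181 frames into that block.
The block's first minute is 1800 frames and the rest 1798 each; 2181 frames reaches minute 1, so 1 × 18 + 1 × 2 = 20 labels have been skipped so far.
Adding those back, label number 20163 + 20 = 20183 at 30 labels/s is 672 s + 23 f = 0 h 11 min 12 s frame 23, i.e. 00:11:12;23.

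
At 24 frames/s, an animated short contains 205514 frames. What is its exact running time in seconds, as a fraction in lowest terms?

Running time = 205514 ÷ (24) = 205514 × 1/24 = 102757/12 s.

102757/12 seconds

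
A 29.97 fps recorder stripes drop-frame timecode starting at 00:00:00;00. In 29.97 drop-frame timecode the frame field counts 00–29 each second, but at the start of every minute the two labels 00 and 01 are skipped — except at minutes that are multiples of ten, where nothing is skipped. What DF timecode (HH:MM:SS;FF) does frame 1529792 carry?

Ten DF minutes hold 17982 frames, so frame 1529792 lies in block 85 (frames 1528470–1546451) with 1322 frames into that block.
The block's first minute is 1800 frames and the rest 1798 each; 1322 frames reaches minute 0, so 85 × 18 + 0 × 2 = 1530 labels have been skipped so far.
Adding those back, label number 1529792 + 1530 = 1531322 at 30 labels/s is 51044 s + 2 f = 14 h 10 min 44 s frame 2, i.e. 14:10:44;02.

14:10:44;02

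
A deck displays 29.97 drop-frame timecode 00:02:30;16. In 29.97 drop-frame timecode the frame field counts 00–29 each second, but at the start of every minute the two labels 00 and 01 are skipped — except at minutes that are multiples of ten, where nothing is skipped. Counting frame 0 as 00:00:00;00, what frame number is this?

Complete 10-minute blocks: 0, each 17982 frames → 0.
Remaining 2 whole minutes in the current block: 1800 + 1 × 1798 = 3598 frames.
Within the current minute: 30 × 30 + 16 − 2 = 914 (labels ;00/;01 skipped at this minute). Total = 0 + 3598 + 914 = 4512.

4512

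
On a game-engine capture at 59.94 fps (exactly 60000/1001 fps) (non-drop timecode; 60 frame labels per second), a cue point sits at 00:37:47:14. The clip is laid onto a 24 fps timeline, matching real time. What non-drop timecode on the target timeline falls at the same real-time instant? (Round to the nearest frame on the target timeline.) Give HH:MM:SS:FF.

Source frame index: (0×3600 + 37×60 + 47) × 60 + 14 = 136034.
Real time: 136034 / (60000/1001) = 68085017/30000 s.
Target frame: (68085017/30000) × (24) = 68085017/1250 ≈ 54468.014 → 54468.
At 24 labels/s: frame 54468 → 00:37:49:12.

00:37:49:12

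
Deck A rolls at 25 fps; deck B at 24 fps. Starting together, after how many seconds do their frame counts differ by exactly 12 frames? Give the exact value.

The gap grows by |24 − 25| = 1 frame per second.
Time for a 12-frame gap: 12 ÷ (1) = 12 s.

12 seconds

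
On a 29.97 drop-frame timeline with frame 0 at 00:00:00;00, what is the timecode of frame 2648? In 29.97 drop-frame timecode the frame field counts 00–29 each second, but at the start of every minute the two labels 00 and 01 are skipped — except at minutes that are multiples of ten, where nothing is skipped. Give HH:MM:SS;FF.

Ten DF minutes hold 17982 frames, so frame 2648 lies in block 0 (frames 0–17981) with 2648 frames into that block.
The block's first minute is 1800 frames and the rest 1798 each; 2648 frames reaches minute 1, so 0 × 18 + 1 × 2 = 2 labels have been skipped so far.
Adding those back, label number 2648 + 2 = 2650 at 30 labels/s is 88 s + 10 f = 0 h 1 min 28 s frame 10, i.e. 00:01:28;10.

00:01:28;10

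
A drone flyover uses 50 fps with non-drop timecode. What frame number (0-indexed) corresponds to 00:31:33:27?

Total seconds to the label: (0 × 3600 + 31 × 60 + 33) = 1893.
Frame index = 1893 × 50 + 27 = 94677.

94677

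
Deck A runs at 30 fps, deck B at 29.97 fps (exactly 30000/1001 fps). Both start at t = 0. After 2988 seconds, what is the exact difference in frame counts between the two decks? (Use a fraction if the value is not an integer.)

A emits 30 × 2988 = 89640 frames; B emits 30000/1001 × 2988 = 89640000/1001.
Difference = 89640/1001 frames (≈ 89.5504); B is behind A.

89640/1001 frames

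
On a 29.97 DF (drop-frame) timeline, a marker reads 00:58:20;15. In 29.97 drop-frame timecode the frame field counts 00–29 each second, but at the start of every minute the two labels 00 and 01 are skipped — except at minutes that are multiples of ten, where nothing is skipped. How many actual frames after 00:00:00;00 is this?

104909

Complete 10-minute blocks: 5, each 17982 frames → 89910.
Remaining 8 whole minutes in the current block: 1800 + 7 × 1798 = 14386 frames.
Within the current minute: 20 × 30 + 15 − 2 = 613 (labels ;00/;01 skipped at this minute). Total = 89910 + 14386 + 613 = 104909.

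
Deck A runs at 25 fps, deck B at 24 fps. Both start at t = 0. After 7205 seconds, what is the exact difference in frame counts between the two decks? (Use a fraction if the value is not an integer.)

A emits 25 × 7205 = 180125 frames; B emits 24 × 7205 = 172920.
Difference = 7205 frames; B is behind A.

7205 frames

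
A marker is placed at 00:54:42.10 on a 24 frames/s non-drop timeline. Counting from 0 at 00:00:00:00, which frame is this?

Total seconds to the label: (0 × 3600 + 54 × 60 + 42) = 3282.
Frame index = 3282 × 24 + 10 = 78778.

78778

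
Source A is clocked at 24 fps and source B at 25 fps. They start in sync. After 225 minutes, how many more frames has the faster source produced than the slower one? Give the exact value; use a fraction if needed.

225 min = 13500 s.
A emits 24 × 13500 = 324000 frames; B emits 25 × 13500 = 337500.
Difference = 13500 frames; B is ahead of A.

13500 frames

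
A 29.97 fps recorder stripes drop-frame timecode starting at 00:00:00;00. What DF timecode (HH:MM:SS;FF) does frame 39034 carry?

Each 10-minute DF block holds 10 × 60 × 30 − 9 × 2 = 17982 frames. 39034 ÷ 17982 → 2 full blocks, remainder 3070.
Within the partial block the first minute is 1800 frames and each further minute 1798, so 1 further minute boundary passed. Total skipped labels = 18 × 2 + 2 × 1 = 38.
Non-drop label index = 39034 + 38 = 39072; at 30 labels/s that is 00:21:42:12, i.e. DF 00:21:42;12.

00:21:42;12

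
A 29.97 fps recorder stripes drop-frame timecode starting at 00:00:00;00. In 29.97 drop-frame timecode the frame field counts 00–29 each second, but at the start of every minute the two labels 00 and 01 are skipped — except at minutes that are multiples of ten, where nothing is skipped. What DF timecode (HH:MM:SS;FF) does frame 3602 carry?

00:02:00;06

Ten DF minutes hold 17982 frames, so frame 3602 lies in block 0 (frames 0–17981) with 3602 frames into that block.
The block's first minute is 1800 frames and the rest 1798 each; 3602 frames reaches minute 2, so 0 × 18 + 2 × 2 = 4 labels have been skipped so far.
Adding those back, label number 3602 + 4 = 3606 at 30 labels/s is 120 s + 6 f = 0 h 2 min 0 s frame 6, i.e. 00:02:00;06.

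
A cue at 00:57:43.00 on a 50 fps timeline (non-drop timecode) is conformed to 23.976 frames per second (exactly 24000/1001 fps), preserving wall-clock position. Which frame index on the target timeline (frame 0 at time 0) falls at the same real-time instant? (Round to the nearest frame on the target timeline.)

Source frame index: (0×3600 + 57×60 + 43) × 50 + 0 = 173150.
Real time: 173150 / (50) = 3463 s.
Target frame: (3463) × (24000/1001) = 83112000/1001 ≈ 83028.971 → 83029.

frame 83029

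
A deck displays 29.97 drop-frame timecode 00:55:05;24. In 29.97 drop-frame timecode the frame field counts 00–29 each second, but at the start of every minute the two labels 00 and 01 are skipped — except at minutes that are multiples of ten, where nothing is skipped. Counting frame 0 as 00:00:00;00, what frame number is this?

As if non-drop at 30 labels/s: (0 × 3600 + 55 × 60 + 5) × 30 + 24 = 99174.
Minute boundaries passed: 55; those not divisible by 10: 55 − 5 = 50; dropped labels = 2 × 50 = 100.
Actual frame index = 99174 − 100 = 99074.

99074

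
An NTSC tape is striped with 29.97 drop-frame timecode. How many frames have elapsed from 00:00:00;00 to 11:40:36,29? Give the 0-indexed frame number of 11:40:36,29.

1259849

As if non-drop at 30 labels/s: (11 × 3600 + 40 × 60 + 36) × 30 + 29 = 1261109.
Minute boundaries passed: 700; those not divisible by 10: 700 − 70 = 630; dropped labels = 2 × 630 = 1260.
Actual frame index = 1261109 − 1260 = 1259849.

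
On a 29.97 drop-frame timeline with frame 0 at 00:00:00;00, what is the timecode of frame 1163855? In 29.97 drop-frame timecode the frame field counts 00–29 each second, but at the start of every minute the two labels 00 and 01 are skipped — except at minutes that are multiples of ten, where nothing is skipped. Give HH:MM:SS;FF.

10:47:14;01

Ten DF minutes hold 17982 frames, so frame 1163855 lies in block 64 (frames 1150848–1168829) with 13007 frames into that block.
The block's first minute is 1800 frames and the rest 1798 each; 13007 frames reaches minute 7, so 64 × 18 + 7 × 2 = 1166 labels have been skipped so far.
Adding those back, label number 1163855 + 1166 = 1165021 at 30 labels/s is 38834 s + 1 f = 10 h 47 min 14 s frame 1, i.e. 10:47:14;01.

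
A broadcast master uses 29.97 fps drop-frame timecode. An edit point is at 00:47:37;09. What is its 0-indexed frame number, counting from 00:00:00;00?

Complete 10-minute blocks: 4, each 17982 frames → 71928.
Remaining 7 whole minutes in the current block: 1800 + 6 × 1798 = 12588 frames.
Within the current minute: 37 × 30 + 9 − 2 = 1117 (labels ;00/;01 skipped at this minute). Total = 71928 + 12588 + 1117 = 85633.

85633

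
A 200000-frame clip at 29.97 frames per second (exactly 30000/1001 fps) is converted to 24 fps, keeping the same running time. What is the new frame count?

160160 frames

Target frames = source frames × (target rate / source rate) = 200000 × (24)/(30000/1001) = 200000 × 1001/1250 = 160160.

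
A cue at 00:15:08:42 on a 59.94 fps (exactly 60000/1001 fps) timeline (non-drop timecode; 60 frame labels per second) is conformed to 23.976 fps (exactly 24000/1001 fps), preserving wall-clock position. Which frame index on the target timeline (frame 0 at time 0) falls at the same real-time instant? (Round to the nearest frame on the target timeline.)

frame 21809

Source frame index: (0×3600 + 15×60 + 8) × 60 + 42 = 54522.
Real time: 54522 / (60000/1001) = 9096087/10000 s.
Target frame: (9096087/10000) × (24000/1001) = 109044/5 ≈ 21808.800 → 21809.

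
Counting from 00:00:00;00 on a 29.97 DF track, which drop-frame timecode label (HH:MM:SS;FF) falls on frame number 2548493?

Ten DF minutes hold 17982 frames, so frame 2548493 lies in block 141 (frames 2535462–2553443) with 13031 frames into that block.
The block's first minute is 1800 frames and the rest 1798 each; 13031 frames reaches minute 7, so 141 × 18 + 7 × 2 = 2552 labels have been skipped so far.
Adding those back, label number 2548493 + 2552 = 2551045 at 30 labels/s is 85034 s + 25 f = 23 h 37 min 14 s frame 25, i.e. 23:37:14;25.

23:37:14;25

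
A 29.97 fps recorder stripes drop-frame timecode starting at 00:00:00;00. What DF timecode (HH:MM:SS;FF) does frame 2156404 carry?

Ten DF minutes hold 17982 frames, so frame 2156404 lies in block 119 (frames 2139858–2157839) with 16546 frames into that block.
The block's first minute is 1800 frames and the rest 1798 each; 16546 frames reaches minute 9, so 119 × 18 + 9 × 2 = 2160 labels have been skipped so far.
Adding those back, label number 2156404 + 2160 = 2158564 at 30 labels/s is 71952 s + 4 f = 19 h 59 min 12 s frame 4, i.e. 19:59:12;04.

19:59:12;04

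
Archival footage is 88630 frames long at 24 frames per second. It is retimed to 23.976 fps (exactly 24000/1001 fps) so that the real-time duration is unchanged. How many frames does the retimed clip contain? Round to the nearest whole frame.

Frames at target rate = 88630 × (24000/1001) / (24) = 88630000/1001 ≈ 88541.459.
Nearest whole frame: 88541.

88541 frames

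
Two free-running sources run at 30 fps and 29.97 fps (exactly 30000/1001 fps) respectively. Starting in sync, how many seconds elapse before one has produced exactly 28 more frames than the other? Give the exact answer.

The gap grows by |30000/1001 − 30| = 30/1001 frames per second.
Time for a 28-frame gap: 28 ÷ (30/1001) = 14014/15 s.

14014/15 seconds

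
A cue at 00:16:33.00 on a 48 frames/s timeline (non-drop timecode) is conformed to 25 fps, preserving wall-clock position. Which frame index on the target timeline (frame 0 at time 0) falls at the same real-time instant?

frame 24825

Source frame index: (0×3600 + 16×60 + 33) × 48 + 0 = 47664.
Real time: 47664 / (48) = 993 s.
Target frame: (993) × (25) = 24825.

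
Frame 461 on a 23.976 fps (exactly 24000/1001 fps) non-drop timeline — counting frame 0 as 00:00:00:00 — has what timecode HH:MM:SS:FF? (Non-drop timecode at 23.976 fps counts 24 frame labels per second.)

461 ÷ 24 = 19 full seconds, remainder 5 frames.
19 s = 0 h 0 min 19 s.
Timecode: 00:00:19:05.

00:00:19:05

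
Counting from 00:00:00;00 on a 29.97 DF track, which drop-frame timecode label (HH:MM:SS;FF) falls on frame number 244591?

Ten DF minutes hold 17982 frames, so frame 244591 lies in block 13 (frames 233766–251747) with 10825 frames into that block.
The block's first minute is 1800 frames and the rest 1798 each; 10825 frames reaches minute 6, so 13 × 18 + 6 × 2 = 246 labels have been skipped so far.
Adding those back, label number 244591 + 246 = 244837 at 30 labels/s is 8161 s + 7 f = 2 h 16 min 1 s frame 7, i.e. 02:16:01;07.

02:16:01;07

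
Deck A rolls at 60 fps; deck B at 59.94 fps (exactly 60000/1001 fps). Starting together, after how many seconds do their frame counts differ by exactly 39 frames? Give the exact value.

The gap grows by |60000/1001 − 60| = 60/1001 frames per second.
Time for a 39-frame gap: 39 ÷ (60/1001) = 650.65 s.

650.65 seconds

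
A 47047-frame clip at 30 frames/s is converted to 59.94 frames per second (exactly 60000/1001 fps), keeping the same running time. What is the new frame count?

94000 frames

Target frames = source frames × (target rate / source rate) = 47047 × (60000/1001)/(30) = 47047 × 2000/1001 = 94000.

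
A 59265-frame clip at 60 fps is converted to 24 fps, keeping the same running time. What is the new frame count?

23706 frames

Frames at target rate = 59265 × (24) / (60) = 23706.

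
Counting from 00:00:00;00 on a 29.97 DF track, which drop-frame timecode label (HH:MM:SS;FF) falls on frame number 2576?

00:01:25;28

Each 10-minute DF block holds 10 × 60 × 30 − 9 × 2 = 17982 frames. 2576 ÷ 17982 → 0 full blocks, remainder 2576.
Within the partial block the first minute is 1800 frames and each further minute 1798, so 1 further minute boundary passed. Total skipped labels = 18 × 0 + 2 × 1 = 2.
Non-drop label index = 2576 + 2 = 2578; at 30 labels/s that is 00:01:25:28, i.e. DF 00:01:25;28.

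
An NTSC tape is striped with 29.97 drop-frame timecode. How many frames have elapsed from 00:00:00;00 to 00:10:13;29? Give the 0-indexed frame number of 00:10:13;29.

As if non-drop at 30 labels/s: (0 × 3600 + 10 × 60 + 13) × 30 + 29 = 18419.
Minute boundaries passed: 10; those not divisible by 10: 10 − 1 = 9; dropped labels = 2 × 9 = 18.
Actual frame index = 18419 − 18 = 18401.

18401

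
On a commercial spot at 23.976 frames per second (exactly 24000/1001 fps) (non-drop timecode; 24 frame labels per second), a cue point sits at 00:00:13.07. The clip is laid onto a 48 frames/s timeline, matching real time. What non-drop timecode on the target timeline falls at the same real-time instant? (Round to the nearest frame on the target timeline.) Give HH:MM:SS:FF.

00:00:13:15

Source frame index: (0×3600 + 0×60 + 13) × 24 + 7 = 319.
Real time: 319 / (24000/1001) = 319319/24000 s.
Target frame: (319319/24000) × (48) = 319319/500 ≈ 638.638 → 639.
At 48 labels/s: frame 639 → 00:00:13:15.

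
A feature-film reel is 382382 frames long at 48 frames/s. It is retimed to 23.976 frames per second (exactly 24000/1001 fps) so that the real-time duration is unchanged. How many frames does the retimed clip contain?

191000 frames

Target frames = source frames × (target rate / source rate) = 382382 × (24000/1001)/(48) = 382382 × 500/1001 = 191000.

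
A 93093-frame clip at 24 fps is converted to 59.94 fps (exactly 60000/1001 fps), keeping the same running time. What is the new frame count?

232500 frames

Target frames = source frames × (target rate / source rate) = 93093 × (60000/1001)/(24) = 93093 × 2500/1001 = 232500.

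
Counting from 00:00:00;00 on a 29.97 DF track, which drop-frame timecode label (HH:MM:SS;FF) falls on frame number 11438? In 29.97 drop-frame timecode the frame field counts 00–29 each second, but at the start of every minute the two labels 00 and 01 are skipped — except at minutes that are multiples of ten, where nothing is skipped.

00:06:21;20

Ten DF minutes hold 17982 frames, so frame 11438 lies in block 0 (frames 0–17981) with 11438 frames into that block.
The block's first minute is 1800 frames and the rest 1798 each; 11438 frames reaches minute 6, so 0 × 18 + 6 × 2 = 12 labels have been skipped so far.
Adding those back, label number 11438 + 12 = 11450 at 30 labels/s is 381 s + 20 f = 0 h 6 min 21 s frame 20, i.e. 00:06:21;20.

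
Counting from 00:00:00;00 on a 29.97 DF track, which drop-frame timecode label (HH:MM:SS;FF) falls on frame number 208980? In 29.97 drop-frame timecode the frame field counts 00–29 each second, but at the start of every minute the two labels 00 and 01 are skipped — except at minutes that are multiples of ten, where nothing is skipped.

01:56:13;00

Ten DF minutes hold 17982 frames, so frame 208980 lies in block 11 (frames 197802–215783) with 11178 frames into that block.
The block's first minute is 1800 frames and the rest 1798 each; 11178 frames reaches minute 6, so 11 × 18 + 6 × 2 = 210 labels have been skipped so far.
Adding those back, label number 208980 + 210 = 209190 at 30 labels/s is 6973 s + 0 f = 1 h 56 min 13 s frame 0, i.e. 01:56:13;00.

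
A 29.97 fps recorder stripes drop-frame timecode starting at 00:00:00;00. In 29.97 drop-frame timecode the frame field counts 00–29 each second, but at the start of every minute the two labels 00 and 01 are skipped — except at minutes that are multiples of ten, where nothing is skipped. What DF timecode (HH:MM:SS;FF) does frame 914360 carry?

Each 10-minute DF block holds 10 × 60 × 30 − 9 × 2 = 17982 frames. 914360 ÷ 17982 → 50 full blocks, remainder 15260.
Within the partial block the first minute is 1800 frames and each further minute 1798, so 8 further minute boundaries passed. Total skipped labels = 18 × 50 + 2 × 8 = 916.
Non-drop label index = 914360 + 916 = 915276; at 30 labels/s that is 08:28:29:06, i.e. DF 08:28:29;06.

08:28:29;06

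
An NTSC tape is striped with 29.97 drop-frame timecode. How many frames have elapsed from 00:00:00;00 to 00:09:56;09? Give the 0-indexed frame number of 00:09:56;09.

As if non-drop at 30 labels/s: (0 × 3600 + 9 × 60 + 56) × 30 + 9 = 17889.
Minute boundaries passed: 9; those not divisible by 10: 9 − 0 = 9; dropped labels = 2 × 9 = 18.
Actual frame index = 17889 − 18 = 17871.

17871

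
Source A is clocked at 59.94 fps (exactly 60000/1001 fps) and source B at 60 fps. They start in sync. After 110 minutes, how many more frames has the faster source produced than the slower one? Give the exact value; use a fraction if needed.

36000/91 frames

110 min = 6600 s.
A emits 60000/1001 × 6600 = 36000000/91 frames; B emits 60 × 6600 = 396000.
Difference = 36000/91 frames (≈ 395.6044); B is ahead of A.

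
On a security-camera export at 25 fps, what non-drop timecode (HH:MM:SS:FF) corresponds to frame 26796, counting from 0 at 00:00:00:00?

26796 ÷ 25 = 1071 full seconds, remainder 21 frames.
1071 s = 0 h 17 min 51 s.
Timecode: 00:17:51:21.

00:17:51:21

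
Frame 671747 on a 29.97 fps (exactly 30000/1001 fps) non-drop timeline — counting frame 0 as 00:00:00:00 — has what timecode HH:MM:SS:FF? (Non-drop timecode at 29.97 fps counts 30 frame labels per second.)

671747 ÷ 30 = 22391 full seconds, remainder 17 frames.
22391 s = 6 h 13 min 11 s.
Timecode: 06:13:11:17.

06:13:11:17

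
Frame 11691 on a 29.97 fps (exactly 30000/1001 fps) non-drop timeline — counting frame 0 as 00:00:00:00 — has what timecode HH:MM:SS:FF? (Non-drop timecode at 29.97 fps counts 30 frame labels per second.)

00:06:29:21

11691 ÷ 30 = 389 full seconds, remainder 21 frames.
389 s = 0 h 6 min 29 s.
Timecode: 00:06:29:21.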